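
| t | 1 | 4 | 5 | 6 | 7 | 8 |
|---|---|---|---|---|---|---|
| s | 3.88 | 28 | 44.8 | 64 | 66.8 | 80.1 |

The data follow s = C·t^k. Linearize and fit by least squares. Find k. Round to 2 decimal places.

k = 1.49

Let Y = ln s. Fitting Y = k·ln t + ln C by least squares:
Σln t = 8.8128, Σ(ln t)² = 15.8331, Σln s = 21.2341, Σln t·ln s = 35.4815.
Equations: 15.8331·k + 8.8128·ln C = 35.4815;  8.8128·k + 6·ln C = 21.2341.
Solving (det = 17.3327): k = 1.48597, ln C = 1.35641.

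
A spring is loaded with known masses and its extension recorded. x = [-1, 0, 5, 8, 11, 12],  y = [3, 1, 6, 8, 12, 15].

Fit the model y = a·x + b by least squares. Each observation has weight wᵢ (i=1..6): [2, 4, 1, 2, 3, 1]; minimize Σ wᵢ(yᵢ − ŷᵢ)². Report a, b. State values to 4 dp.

Compute the Gram sums: Σwᵢ·x·x = 662, Σwᵢ·x = 64, Σwᵢ·1 = 13.
And Σwᵢ·x·y = 728, Σwᵢ·y = 83.
Normal equations: [[662, 64]; [64, 13]]·[a, b]ᵀ = [728, 83]ᵀ.
Eliminating b: 13·(row 1) − 64·(row 2) gives 4510·a = 13·728 − 64·83 = 4152, so a = 2076/2255.
Then b = (83 − 64·(2076/2255))/13 = 4177/2255.

a = 0.9206, b = 1.8523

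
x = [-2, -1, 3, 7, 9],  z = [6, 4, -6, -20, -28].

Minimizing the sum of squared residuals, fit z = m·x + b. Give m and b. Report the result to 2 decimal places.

Forming AᵀA = [[144, 16]; [16, 5]] and Aᵀz = [-426, -44]ᵀ gives AᵀA·[m, b]ᵀ = Aᵀz.
det = 144·5 − 16² = 464.
m = ((-426)·5 − 16·(-44))/464 = -713/232; b = (144·(-44) − 16·(-426))/464 = 30/29.

m = -3.07, b = 1.03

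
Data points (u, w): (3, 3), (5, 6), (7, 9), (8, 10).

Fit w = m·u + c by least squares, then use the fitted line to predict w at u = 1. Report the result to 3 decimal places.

ŵ = 0.237

Entries of XᵀX: Σu·u = 147, Σu = 23, Σ1 = 4.
For Xᵀw: Σu·w = 182, Σw = 28.
Eliminating c: 4·(row 1) − 23·(row 2) gives 59·m = 4·182 − 23·28 = 84, so m = 84/59.
Then c = (28 − 23·(84/59))/4 = -70/59.
At u = 1: ŵ = (84/59)·(1) + (-70/59)·(1) = 14/59.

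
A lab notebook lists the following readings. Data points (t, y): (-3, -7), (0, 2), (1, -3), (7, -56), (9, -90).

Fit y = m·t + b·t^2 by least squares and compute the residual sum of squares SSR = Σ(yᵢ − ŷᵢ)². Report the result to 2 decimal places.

SSR = 5.47

From the data, Σt·t = 140, Σt·t^2 = 1046, Σt^2·t^2 = 9044.
And Σt·y = -1184, Σt^2·y = -10100.
Eliminating b: 9044·(row 1) − 1046·(row 2) gives 172044·m = 9044·(-1184) − 1046·(-10100) = -143496, so m = -3986/4779.
Then b = ((-10100) − 1046·(-3986/4779))/9044 = -4876/4779.
Residuals: -509/1593, 2, -1825/1593, -266/1593, 80/531; SSR = 2902/531.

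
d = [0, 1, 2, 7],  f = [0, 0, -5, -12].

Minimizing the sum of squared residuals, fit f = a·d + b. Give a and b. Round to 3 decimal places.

With design matrix X, XᵀX = [[54, 10]; [10, 4]] and Xᵀf = [-94, -17]ᵀ.
det = 54·4 − 10² = 116.
a = ((-94)·4 − 10·(-17))/116 = -103/58; b = (54·(-17) − 10·(-94))/116 = 11/58.

a = -1.776, b = 0.190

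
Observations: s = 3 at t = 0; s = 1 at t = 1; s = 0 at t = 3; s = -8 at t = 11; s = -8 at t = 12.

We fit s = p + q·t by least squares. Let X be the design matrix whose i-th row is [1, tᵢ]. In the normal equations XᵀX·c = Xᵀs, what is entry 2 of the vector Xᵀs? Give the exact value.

-183

Entry 2 ↔ basis t, so (Xᵀs)_{2} = Σᵢ (t)·sᵢ = (0)·(3) + (1)·(1) + (3)·(0) + (11)·(-8) + (12)·(-8) = -183.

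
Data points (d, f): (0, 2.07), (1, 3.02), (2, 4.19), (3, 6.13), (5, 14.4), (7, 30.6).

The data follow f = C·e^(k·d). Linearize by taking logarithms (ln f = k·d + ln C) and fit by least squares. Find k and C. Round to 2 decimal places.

Taking logs, ln f = k·d + ln C, so regress ln f on d.
Sums: Σd = 18.0000, Σ(d)² = 88.0000, Σln f = 11.1669, Σd·ln f = 46.6934.
Normal system: [[88.0000, 18.0000]; [18.0000, 6]]·[k, ln C]ᵀ = [46.6934, 11.1669]ᵀ.
Slope k = (n·Σd·ln f − Σd·Σln f)/(n·Σ(d)² − (Σd)²) = (6·46.6934 − 18.0000·11.1669)/204.0000 = 0.38802; ln C = (Σln f − k·Σd)/n = 0.69710, so C = exp(0.69710) = 2.00793.

k = 0.39, C = 2.01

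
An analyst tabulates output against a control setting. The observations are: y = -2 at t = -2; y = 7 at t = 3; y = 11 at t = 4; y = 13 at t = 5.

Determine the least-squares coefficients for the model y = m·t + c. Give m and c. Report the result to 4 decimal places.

m = 2.1207, c = 1.9483

AᵀA·[m, c]ᵀ = Aᵀy reads: 54·m + 10·c = 134;  10·m + 4·c = 29.
Determinant 54·4 − 10² = 116.
m = (134·4 − 10·29)/116 = 123/58; c = (54·29 − 10·134)/116 = 113/58.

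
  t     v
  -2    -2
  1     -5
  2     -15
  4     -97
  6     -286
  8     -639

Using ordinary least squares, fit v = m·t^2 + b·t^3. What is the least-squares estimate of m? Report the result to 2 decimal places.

Forming MᵀM = [[5681, 41569]; [41569, 313025]] and Mᵀv = [-52817, -395261]ᵀ gives MᵀM·[m, b]ᵀ = Mᵀv.
Determinant 5681·313025 − 41569² = 50313264.
m = ((-52817)·313025 − 41569·(-395261))/50313264 = -25609229/12578316; b = (5681·(-395261) − 41569·(-52817))/50313264 = -12481967/12578316.

m = -2.04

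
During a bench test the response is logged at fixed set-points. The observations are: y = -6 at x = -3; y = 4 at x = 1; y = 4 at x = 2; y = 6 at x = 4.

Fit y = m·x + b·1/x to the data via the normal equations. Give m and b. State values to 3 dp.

m = 1.456, b = 2.583

MᵀM·[m, b]ᵀ = Mᵀy reads: 30·m + 4·b = 54;  4·m + (205/144)·b = 19/2.
Determinant 30·(205/144) − 4² = 641/24.
m = (54·(205/144) − 4·(19/2))/(641/24) = 933/641; b = (30·(19/2) − 4·54)/(641/24) = 1656/641.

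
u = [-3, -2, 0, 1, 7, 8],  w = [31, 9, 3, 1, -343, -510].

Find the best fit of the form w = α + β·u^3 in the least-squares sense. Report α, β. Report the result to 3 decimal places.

The normal equations are: 6·α + 821·β = -809;  821·α + 380587·β = -379677.
(Σ1 = 6, Σu^3 = 821, Σu^3·u^3 = 380587, Σw = -809, Σu^3·w = -379677.)
Eliminating β: 380587·(row 1) − 821·(row 2) gives 1609481·α = 380587·(-809) − 821·(-379677) = 3819934, so α = 3819934/1609481.
Then β = ((-379677) − 821·(3819934/1609481))/380587 = -1613873/1609481.

α = 2.373, β = -1.003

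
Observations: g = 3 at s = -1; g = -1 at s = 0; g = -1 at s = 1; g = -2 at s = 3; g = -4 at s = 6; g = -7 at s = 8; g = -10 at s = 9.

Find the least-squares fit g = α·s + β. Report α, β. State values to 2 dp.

α = -1.03, β = 0.68

With design matrix A, AᵀA = [[192, 26]; [26, 7]] and Aᵀg = [-180, -22]ᵀ.
det = 192·7 − 26² = 668.
α = ((-180)·7 − 26·(-22))/668 = -172/167; β = (192·(-22) − 26·(-180))/668 = 114/167.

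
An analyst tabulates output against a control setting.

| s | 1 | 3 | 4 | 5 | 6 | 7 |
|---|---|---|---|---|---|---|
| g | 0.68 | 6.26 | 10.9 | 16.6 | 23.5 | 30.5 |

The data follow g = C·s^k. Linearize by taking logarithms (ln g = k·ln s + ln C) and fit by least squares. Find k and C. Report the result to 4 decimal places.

Linearized form: ln g = k·ln s + ln C. From the 6 transformed points,
AᵀA = [[12.7160, 7.8320]; [7.8320, 6]], rhs = [22.1553, 13.2214]ᵀ  (here Σln s = 7.8320, Σ(ln s)² = 12.7160, Σln g = 13.2214, Σln s·ln g = 22.1553).
Slope k = (n·Σln s·ln g − Σln s·Σln g)/(n·Σ(ln s)² − (Σln s)²) = (6·22.1553 − 7.8320·13.2214)/14.9557 = 1.96458; ln C = (Σln g − k·Σln s)/n = -0.36087, so C = exp(-0.36087) = 0.69707.

k = 1.9646, C = 0.6971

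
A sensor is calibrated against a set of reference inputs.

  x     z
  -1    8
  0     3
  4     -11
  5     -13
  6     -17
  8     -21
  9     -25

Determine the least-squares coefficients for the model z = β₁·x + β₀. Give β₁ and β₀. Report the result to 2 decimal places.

β₁ = -3.21, β₀ = 3.37

Entries of MᵀM: Σx·x = 223, Σx = 31, Σ1 = 7.
Right-hand side: Σx·z = -612, Σz = -76.
MᵀM·[β₁, β₀]ᵀ = Mᵀz becomes [[223, 31]; [31, 7]]·[β₁, β₀]ᵀ = [-612, -76]ᵀ.
det = 223·7 − 31² = 600.
β₁ = ((-612)·7 − 31·(-76))/600 = -241/75; β₀ = (223·(-76) − 31·(-612))/600 = 253/75.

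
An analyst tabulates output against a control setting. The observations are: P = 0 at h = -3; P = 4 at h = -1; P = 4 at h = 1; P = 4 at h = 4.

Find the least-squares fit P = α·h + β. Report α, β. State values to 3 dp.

Normal-equation sums: Σh·h = 27, Σh = 1, Σ1 = 4.
Moment sums: Σh·P = 16, ΣP = 12.
det = 27·4 − 1² = 107.
α = (16·4 − 1·12)/107 = 52/107; β = (27·12 − 1·16)/107 = 308/107.

α = 0.486, β = 2.879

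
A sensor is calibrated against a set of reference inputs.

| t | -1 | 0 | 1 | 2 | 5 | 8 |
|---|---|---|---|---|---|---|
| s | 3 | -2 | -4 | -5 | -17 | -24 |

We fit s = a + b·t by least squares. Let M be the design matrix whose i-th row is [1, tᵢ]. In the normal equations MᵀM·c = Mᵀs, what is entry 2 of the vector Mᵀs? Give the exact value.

-294

Entry 2 ↔ basis t, so (Mᵀs)_{2} = Σᵢ (t)·sᵢ = (-1)·(3) + (0)·(-2) + (1)·(-4) + (2)·(-5) + (5)·(-17) + (8)·(-24) = -294.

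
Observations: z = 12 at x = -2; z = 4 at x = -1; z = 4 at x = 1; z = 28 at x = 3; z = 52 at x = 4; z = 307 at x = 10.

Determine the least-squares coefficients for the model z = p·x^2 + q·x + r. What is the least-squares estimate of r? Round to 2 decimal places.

r = 0.85

With design matrix M, MᵀM = [[10355, 1083, 131]; [1083, 131, 15]; [131, 15, 6]] and Mᵀz = [31840, 3338, 407]ᵀ.
Solving the 3×3 system (Gaussian elimination) gives p = 1179137/389960, q = 150419/389960, r = 82937/97490.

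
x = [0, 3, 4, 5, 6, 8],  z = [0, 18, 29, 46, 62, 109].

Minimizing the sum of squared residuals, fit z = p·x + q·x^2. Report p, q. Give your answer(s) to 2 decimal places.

p = 1.24, q = 1.54

Setting ∂/∂p … = 0 gives: 150·p + 944·q = 1644;  944·p + 6354·q = 10984.
det = 150·6354 − 944² = 61964.
p = (1644·6354 − 944·10984)/61964 = 19270/15491; q = (150·10984 − 944·1644)/61964 = 23916/15491.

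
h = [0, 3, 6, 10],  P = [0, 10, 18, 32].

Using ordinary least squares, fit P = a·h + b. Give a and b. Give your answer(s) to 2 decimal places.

a = 3.16, b = -0.01

From the data, Σh·h = 145, Σh = 19, Σ1 = 4.
Right-hand side: Σh·P = 458, ΣP = 60.
Normal equations: [[145, 19]; [19, 4]]·[a, b]ᵀ = [458, 60]ᵀ.
Determinant 145·4 − 19² = 219.
a = (458·4 − 19·60)/219 = 692/219; b = (145·60 − 19·458)/219 = -2/219.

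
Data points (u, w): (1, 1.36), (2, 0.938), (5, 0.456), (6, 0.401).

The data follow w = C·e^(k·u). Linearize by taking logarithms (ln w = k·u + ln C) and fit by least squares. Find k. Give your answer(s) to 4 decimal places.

k = -0.2432

Linearized form: ln w = k·u + ln C. From the 4 transformed points,
Σu = 14.0000, Σ(u)² = 66.0000, Σln w = -1.4556, Σu·ln w = -9.2296.
Equations: 66.0000·k + 14.0000·ln C = -9.2296;  14.0000·k + 4·ln C = -1.4556.
Slope k = (n·Σu·ln w − Σu·Σln w)/(n·Σ(u)² − (Σu)²) = (4·-9.2296 − 14.0000·-1.4556)/68.0000 = -0.24324; ln C = (Σln w − k·Σu)/n = 0.48745.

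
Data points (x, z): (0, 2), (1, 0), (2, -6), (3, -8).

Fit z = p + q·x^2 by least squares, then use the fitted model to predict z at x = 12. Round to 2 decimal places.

With design matrix A, AᵀA = [[4, 14]; [14, 98]] and Aᵀz = [-12, -96]ᵀ.
Δ = 4·98 − 14² = 196.
p = ((-12)·98 − 14·(-96))/196 = 6/7; q = (4·(-96) − 14·(-12))/196 = -54/49.
At x = 12: ẑ = (6/7)·(1) + (-54/49)·(144) = -7734/49.

ẑ = -157.84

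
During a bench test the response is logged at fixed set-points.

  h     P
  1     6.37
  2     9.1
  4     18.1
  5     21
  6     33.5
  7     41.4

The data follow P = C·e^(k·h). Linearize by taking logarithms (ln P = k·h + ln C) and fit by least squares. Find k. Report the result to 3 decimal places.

k = 0.313

Linearized form: ln P = k·h + ln C. From the 6 transformed points,
Σh = 25.0000, Σ(h)² = 131.0000, Σln P = 17.2351, Σh·ln P = 80.2066.
Equations: 131.0000·k + 25.0000·ln C = 80.2066;  25.0000·k + 6·ln C = 17.2351.
Δ = 131.0000·6 − (25.0000)² = 161.0000; k = (80.2066·6 − 25.0000·17.2351)/161.0000 = 0.31280, ln C = (131.0000·17.2351 − 25.0000·80.2066)/161.0000 = 1.56917.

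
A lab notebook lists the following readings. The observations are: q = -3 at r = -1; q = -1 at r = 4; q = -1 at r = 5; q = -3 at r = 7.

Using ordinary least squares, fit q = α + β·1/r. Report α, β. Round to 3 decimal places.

α = -1.877, β = 1.209

Normal-equation sums: Σ1 = 4, Σ1/r = -57/140, Σ1/r·1/r = 22009/19600.
Right-hand side: Σq = -8, Σ1/r·q = 297/140.
AᵀA·[α, β]ᵀ = Aᵀq becomes [[4, -57/140]; [-57/140, 22009/19600]]·[α, β]ᵀ = [-8, 297/140]ᵀ.
Determinant 4·(22009/19600) − (-57/140)² = 84787/19600.
α = ((-8)·(22009/19600) − (-57/140)·(297/140))/(84787/19600) = -159143/84787; β = (4·(297/140) − (-57/140)·(-8))/(84787/19600) = 102480/84787.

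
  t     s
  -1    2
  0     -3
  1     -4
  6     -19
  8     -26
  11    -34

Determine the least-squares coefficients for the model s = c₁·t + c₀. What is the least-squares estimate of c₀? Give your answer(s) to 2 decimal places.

Compute the Gram sums: Σt·t = 223, Σt = 25, Σ1 = 6.
Moment sums: Σt·s = -702, Σs = -84.
Eliminating c₀: 6·(row 1) − 25·(row 2) gives 713·c₁ = 6·(-702) − 25·(-84) = -2112, so c₁ = -2112/713.
Then c₀ = ((-84) − 25·(-2112/713))/6 = -1182/713.

c₀ = -1.66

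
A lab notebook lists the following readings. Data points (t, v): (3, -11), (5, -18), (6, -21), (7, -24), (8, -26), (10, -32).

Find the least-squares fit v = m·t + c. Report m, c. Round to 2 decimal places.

m = -2.95, c = -2.83

Sums needed: Σt·t = 283, Σt = 39, Σ1 = 6.
Right-hand side: Σt·v = -945, Σv = -132.
Δ = 283·6 − 39² = 177.
m = ((-945)·6 − 39·(-132))/177 = -174/59; c = (283·(-132) − 39·(-945))/177 = -167/59.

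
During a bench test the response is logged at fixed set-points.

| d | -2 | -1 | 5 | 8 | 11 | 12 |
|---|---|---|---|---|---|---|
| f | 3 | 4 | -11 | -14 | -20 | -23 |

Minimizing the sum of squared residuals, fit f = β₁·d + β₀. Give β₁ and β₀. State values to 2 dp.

Forming MᵀM = [[359, 33]; [33, 6]] and Mᵀf = [-673, -61]ᵀ gives MᵀM·[β₁, β₀]ᵀ = Mᵀf.
Eliminating β₀: 6·(row 1) − 33·(row 2) gives 1065·β₁ = 6·(-673) − 33·(-61) = -2025, so β₁ = -135/71.
Then β₀ = ((-61) − 33·(-135/71))/6 = 62/213.

β₁ = -1.90, β₀ = 0.29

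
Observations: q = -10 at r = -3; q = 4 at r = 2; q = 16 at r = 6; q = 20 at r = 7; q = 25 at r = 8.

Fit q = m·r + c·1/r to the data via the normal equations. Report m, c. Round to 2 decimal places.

AᵀA·[m, c]ᵀ = Aᵀq reads: 162·m + 5·c = 474;  5·m + (11993/28224)·c = 783/56.
(Σr·r = 162, Σr·1/r = 5, Σ1/r·1/r = 11993/28224, Σr·q = 474, Σ1/r·q = 783/56.)
Eliminating c: (11993/28224)·(row 1) − 5·(row 2) gives (68737/1568)·m = (11993/28224)·474 − 5·(783/56) = 618587/4704, so m = 618587/206211.
Then c = ((783/56) − 5·(618587/206211))/(11993/28224) = -164472/68737.

m = 3.00, c = -2.39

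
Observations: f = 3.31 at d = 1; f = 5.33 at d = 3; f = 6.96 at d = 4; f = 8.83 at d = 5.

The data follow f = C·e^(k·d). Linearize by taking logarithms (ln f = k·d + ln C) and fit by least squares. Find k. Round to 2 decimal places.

Let Y = ln f. Fitting Y = k·d + ln C by least squares:
Σd = 13.0000, Σ(d)² = 51.0000, Σln f = 6.9886, Σd·ln f = 24.8685.
Equations: 51.0000·k + 13.0000·ln C = 24.8685;  13.0000·k + 4·ln C = 6.9886.
Slope k = (n·Σd·ln f − Σd·Σln f)/(n·Σ(d)² − (Σd)²) = (4·24.8685 − 13.0000·6.9886)/35.0000 = 0.24634; ln C = (Σln f − k·Σd)/n = 0.94657.

k = 0.25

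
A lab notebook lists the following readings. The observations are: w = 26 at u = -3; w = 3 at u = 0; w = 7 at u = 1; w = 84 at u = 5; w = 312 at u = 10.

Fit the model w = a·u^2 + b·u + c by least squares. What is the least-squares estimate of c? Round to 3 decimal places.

c = 3.096

Setting ∂/∂a … = 0 gives: 10707·a + 1099·b + 135·c = 33541;  1099·a + 135·b + 13·c = 3469;  135·a + 13·b + 5·c = 432.
(Σu^2·u^2 = 10707, Σu^2·u = 1099, Σu^2 = 135, Σu·u = 135, Σu = 13, Σ1 = 5, Σu^2·w = 33541, Σu·w = 3469, Σw = 432.)
Solving the 3×3 system (Gaussian elimination) gives a = 104385/35266, b = 45919/35266, c = 54599/17633.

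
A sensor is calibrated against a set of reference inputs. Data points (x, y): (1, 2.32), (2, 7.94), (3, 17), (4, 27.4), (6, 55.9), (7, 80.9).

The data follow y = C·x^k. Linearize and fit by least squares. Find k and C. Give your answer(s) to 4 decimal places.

With ln yᵢ as the transformed response and ln xᵢ as the regressor:
Σln x = 6.9157, Σ(ln x)² = 10.6062, Σln y = 17.4740, Σln x·ln y = 24.8962.
Normal system: [[10.6062, 6.9157]; [6.9157, 6]]·[k, ln C]ᵀ = [24.8962, 17.4740]ᵀ.
Δ = 10.6062·6 − (6.9157)² = 15.8099; k = (24.8962·6 − 6.9157·17.4740)/15.8099 = 1.80468, ln C = (10.6062·17.4740 − 6.9157·24.8962)/15.8099 = 0.83223, so C = exp(0.83223) = 2.29844.

k = 1.8047, C = 2.2984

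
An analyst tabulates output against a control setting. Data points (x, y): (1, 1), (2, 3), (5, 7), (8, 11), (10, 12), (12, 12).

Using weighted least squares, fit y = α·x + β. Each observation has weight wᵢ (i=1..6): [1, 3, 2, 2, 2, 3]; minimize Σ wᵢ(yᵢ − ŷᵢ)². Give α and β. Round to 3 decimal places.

The normal system AᵀWA·[α, β]ᵀ = AᵀWy is [[823, 89]; [89, 13]]·[α, β]ᵀ = [937, 106]ᵀ.
Eliminating β: 13·(row 1) − 89·(row 2) gives 2778·α = 13·937 − 89·106 = 2747, so α = 2747/2778.
Then β = (106 − 89·(2747/2778))/13 = 3845/2778.

α = 0.989, β = 1.384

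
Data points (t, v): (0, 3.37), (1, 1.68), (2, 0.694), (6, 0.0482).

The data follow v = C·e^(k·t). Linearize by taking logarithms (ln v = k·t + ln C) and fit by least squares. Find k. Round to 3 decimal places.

k = -0.707

Linearized form: ln v = k·t + ln C. From the 4 transformed points,
XᵀX = [[41.0000, 9.0000]; [9.0000, 4]], rhs = [-18.4062, -1.6640]ᵀ  (here Σt = 9.0000, Σ(t)² = 41.0000, Σln v = -1.6640, Σt·ln v = -18.4062).
Slope k = (n·Σt·ln v − Σt·Σln v)/(n·Σ(t)² − (Σt)²) = (4·-18.4062 − 9.0000·-1.6640)/83.0000 = -0.70661; ln C = (Σln v − k·Σt)/n = 1.17389.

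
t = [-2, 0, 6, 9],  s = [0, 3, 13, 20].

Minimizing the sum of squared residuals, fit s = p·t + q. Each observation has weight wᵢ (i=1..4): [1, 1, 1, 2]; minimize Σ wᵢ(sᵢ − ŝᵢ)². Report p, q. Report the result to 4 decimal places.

Normal-equation sums: Σwᵢ·t·t = 202, Σwᵢ·t = 22, Σwᵢ·1 = 5.
Moment sums: Σwᵢ·t·s = 438, Σwᵢ·s = 56.
det = 202·5 − 22² = 526.
p = (438·5 − 22·56)/526 = 479/263; q = (202·56 − 22·438)/526 = 838/263.

p = 1.8213, q = 3.1863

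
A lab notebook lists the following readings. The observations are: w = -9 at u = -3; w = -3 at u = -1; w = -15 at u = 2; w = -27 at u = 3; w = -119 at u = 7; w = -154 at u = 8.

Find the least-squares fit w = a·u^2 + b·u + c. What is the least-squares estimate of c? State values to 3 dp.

c = -1.279

With design matrix M, MᵀM = [[6676, 862, 136]; [862, 136, 16]; [136, 16, 6]] and Mᵀw = [-16074, -2146, -327]ᵀ.
Solving the 3×3 system (Gaussian elimination) gives a = -18461/9219, b = -27073/9219, c = -1123/878.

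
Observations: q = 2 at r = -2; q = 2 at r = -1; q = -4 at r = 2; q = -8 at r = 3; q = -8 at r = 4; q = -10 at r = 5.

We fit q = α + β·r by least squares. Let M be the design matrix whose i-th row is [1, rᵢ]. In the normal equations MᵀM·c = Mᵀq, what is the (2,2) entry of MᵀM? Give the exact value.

59

Row 2 ↔ basis r, column 2 ↔ basis r, so (MᵀM)_{2,2} = Σᵢ (r)·(r) = (-2)·(-2) + (-1)·(-1) + (2)·(2) + (3)·(3) + (4)·(4) + (5)·(5) = 59.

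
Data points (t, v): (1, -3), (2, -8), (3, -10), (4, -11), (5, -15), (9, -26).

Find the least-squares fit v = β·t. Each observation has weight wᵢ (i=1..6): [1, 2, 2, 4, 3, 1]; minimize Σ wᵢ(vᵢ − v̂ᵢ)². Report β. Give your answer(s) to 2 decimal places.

Normal-equation sums: Σwᵢ·t·t = 247.
Right-hand side: Σwᵢ·t·v = -730.
So MᵀWM·[β]ᵀ = MᵀWv: [[247]]·[β]ᵀ = [-730]ᵀ.
β = (-730)/247 = -2.95547.

β = -2.96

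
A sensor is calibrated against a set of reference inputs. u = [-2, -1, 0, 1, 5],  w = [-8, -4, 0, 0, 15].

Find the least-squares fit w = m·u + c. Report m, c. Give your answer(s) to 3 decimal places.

AᵀA·[m, c]ᵀ = Aᵀw reads: 31·m + 3·c = 95;  3·m + 5·c = 3.
(Σu·u = 31, Σu = 3, Σ1 = 5, Σu·w = 95, Σw = 3.)
Eliminating c: 5·(row 1) − 3·(row 2) gives 146·m = 5·95 − 3·3 = 466, so m = 233/73.
Then c = (3 − 3·(233/73))/5 = -96/73.

m = 3.192, c = -1.315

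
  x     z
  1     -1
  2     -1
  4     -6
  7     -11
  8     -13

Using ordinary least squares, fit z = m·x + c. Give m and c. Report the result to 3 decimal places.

Setting ∂/∂m … = 0 gives: 134·m + 22·c = -208;  22·m + 5·c = -32.
(Σx·x = 134, Σx = 22, Σ1 = 5, Σx·z = -208, Σz = -32.)
Δ = 134·5 − 22² = 186.
m = ((-208)·5 − 22·(-32))/186 = -56/31; c = (134·(-32) − 22·(-208))/186 = 48/31.

m = -1.806, c = 1.548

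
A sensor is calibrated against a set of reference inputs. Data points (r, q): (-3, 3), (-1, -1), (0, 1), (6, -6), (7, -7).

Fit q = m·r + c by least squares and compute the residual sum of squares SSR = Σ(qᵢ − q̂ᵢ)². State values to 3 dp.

With design matrix A, AᵀA = [[95, 9]; [9, 5]] and Aᵀq = [-93, -10]ᵀ.
det = 95·5 − 9² = 394.
m = ((-93)·5 − 9·(-10))/394 = -375/394; c = (95·(-10) − 9·(-93))/394 = -113/394.
Residuals: 85/197, -328/197, 507/394, -1/394, -10/197; SSR = 1819/394.

SSR = 4.617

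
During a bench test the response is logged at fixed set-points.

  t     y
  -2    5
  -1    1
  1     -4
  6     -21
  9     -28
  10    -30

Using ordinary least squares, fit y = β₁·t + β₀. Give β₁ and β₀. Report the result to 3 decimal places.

Normal-equation sums: Σt·t = 223, Σt = 23, Σ1 = 6.
For Aᵀy: Σt·y = -693, Σy = -77.
Δ = 223·6 − 23² = 809.
β₁ = ((-693)·6 − 23·(-77))/809 = -2387/809; β₀ = (223·(-77) − 23·(-693))/809 = -1232/809.

β₁ = -2.951, β₀ = -1.523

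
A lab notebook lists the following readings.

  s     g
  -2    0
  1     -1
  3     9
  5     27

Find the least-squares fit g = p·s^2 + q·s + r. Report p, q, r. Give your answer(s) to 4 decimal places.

p = 1.0409, q = 0.7425, r = -2.6980

With design matrix A, AᵀA = [[723, 145, 39]; [145, 39, 7]; [39, 7, 4]] and Aᵀg = [755, 161, 35]ᵀ.
Row-reducing yields p = 1706/1639, q = 1217/1639, r = -402/149.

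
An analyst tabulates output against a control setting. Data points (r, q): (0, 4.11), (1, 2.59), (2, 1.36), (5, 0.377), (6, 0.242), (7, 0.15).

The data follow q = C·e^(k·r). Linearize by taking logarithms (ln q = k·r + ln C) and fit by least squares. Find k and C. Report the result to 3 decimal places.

Taking logs, ln q = k·r + ln C, so regress ln q on r.
Sums: Σr = 21.0000, Σ(r)² = 115.0000, Σln q = -1.6189, Σr·ln q = -25.1037.
Normal system: [[115.0000, 21.0000]; [21.0000, 6]]·[k, ln C]ᵀ = [-25.1037, -1.6189]ᵀ.
Solving (det = 249.0000): k = -0.46838, ln C = 1.36950, so C = exp(1.36950) = 3.93339.

k = -0.468, C = 3.933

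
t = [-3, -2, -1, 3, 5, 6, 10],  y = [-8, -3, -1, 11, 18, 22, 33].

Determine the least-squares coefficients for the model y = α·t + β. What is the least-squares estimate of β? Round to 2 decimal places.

With design matrix A, AᵀA = [[184, 18]; [18, 7]] and Aᵀy = [616, 72]ᵀ.
Determinant 184·7 − 18² = 964.
α = (616·7 − 18·72)/964 = 754/241; β = (184·72 − 18·616)/964 = 540/241.

β = 2.24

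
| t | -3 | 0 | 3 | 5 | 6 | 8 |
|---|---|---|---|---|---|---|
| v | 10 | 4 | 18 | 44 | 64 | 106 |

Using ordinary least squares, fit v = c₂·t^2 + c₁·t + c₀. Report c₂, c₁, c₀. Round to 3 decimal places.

c₂ = 1.444, c₁ = 1.437, c₀ = 2.027

Forming XᵀX = [[6179, 853, 143]; [853, 143, 19]; [143, 19, 6]] and Xᵀv = [10440, 1476, 246]ᵀ gives XᵀX·[c₂, c₁, c₀]ᵀ = Xᵀv.
Inverting the 3×3 Gram matrix, [c₂, c₁, c₀]ᵀ = [1193/826, 1187/826, 837/413]ᵀ.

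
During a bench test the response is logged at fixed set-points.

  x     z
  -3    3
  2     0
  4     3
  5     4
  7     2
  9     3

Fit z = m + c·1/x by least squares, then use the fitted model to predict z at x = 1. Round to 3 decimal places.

ẑ = 0.172

Forming MᵀM = [[6, 1097/1260]; [1097/1260, 788029/1587600]] and Mᵀz = [15, 491/420]ᵀ gives MᵀM·[m, c]ᵀ = Mᵀz.
det = 6·(788029/1587600) − (1097/1260)² = 704953/317520.
m = (15·(788029/1587600) − (1097/1260)·(491/420))/(704953/317520) = 10204554/3524765; c = (6·(491/420) − (1097/1260)·15)/(704953/317520) = -1919484/704953.
At x = 1: ẑ = (10204554/3524765)·(1) + (-1919484/704953)·(1) = 607134/3524765.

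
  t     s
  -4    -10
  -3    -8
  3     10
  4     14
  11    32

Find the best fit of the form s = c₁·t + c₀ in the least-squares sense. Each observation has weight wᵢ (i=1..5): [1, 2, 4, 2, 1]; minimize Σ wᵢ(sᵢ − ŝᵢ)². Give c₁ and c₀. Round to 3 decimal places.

c₁ = 2.888, c₀ = 1.336

Sums needed: Σwᵢ·t·t = 223, Σwᵢ·t = 21, Σwᵢ·1 = 10.
Moment sums: Σwᵢ·t·s = 672, Σwᵢ·s = 74.
Normal equations: [[223, 21]; [21, 10]]·[c₁, c₀]ᵀ = [672, 74]ᵀ.
Determinant 223·10 − 21² = 1789.
c₁ = (672·10 − 21·74)/1789 = 5166/1789; c₀ = (223·74 − 21·672)/1789 = 2390/1789.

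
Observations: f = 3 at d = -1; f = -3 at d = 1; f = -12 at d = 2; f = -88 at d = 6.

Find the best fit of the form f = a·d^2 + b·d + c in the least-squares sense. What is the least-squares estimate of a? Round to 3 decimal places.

a = -2.000

The normal system MᵀM·[a, b, c]ᵀ = Mᵀf is [[1314, 224, 42]; [224, 42, 8]; [42, 8, 4]]·[a, b, c]ᵀ = [-3216, -558, -100]ᵀ.
Solving the 3×3 system (Gaussian elimination) gives a = -2, b = -3, c = 2.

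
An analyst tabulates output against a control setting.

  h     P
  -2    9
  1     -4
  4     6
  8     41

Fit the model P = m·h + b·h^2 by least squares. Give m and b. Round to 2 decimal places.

The normal equations are: 85·m + 569·b = 330;  569·m + 4369·b = 2752.
Determinant 85·4369 − 569² = 47604.
m = (330·4369 − 569·2752)/47604 = -62059/23802; b = (85·2752 − 569·330)/47604 = 23075/23802.

m = -2.61, b = 0.97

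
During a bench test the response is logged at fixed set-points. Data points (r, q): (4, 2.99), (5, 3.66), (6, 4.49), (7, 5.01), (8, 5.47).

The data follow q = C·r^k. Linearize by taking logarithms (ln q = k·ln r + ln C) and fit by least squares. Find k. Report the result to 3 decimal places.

k = 0.890

Linearized form: ln q = k·ln r + ln C. From the 5 transformed points,
Over the data: Σln r = 8.8128, Σ(ln r)² = 15.8331, Σln q = 7.2053, Σln r·ln q = 12.9668.
Normal system: [[15.8331, 8.8128]; [8.8128, 5]]·[k, ln C]ᵀ = [12.9668, 7.2053]ᵀ.
Slope k = (n·Σln r·ln q − Σln r·Σln q)/(n·Σ(ln r)² − (Σln r)²) = (5·12.9668 − 8.8128·7.2053)/1.4995 = 0.89006; ln C = (Σln q − k·Σln r)/n = -0.12773.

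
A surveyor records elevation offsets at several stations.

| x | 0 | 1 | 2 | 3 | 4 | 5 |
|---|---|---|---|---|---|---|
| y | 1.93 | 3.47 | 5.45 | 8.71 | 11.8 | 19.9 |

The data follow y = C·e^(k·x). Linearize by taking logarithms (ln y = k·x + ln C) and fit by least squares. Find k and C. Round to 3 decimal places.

k = 0.452, C = 2.098

Taking logs, ln y = k·x + ln C, so regress ln y on x.
Σx = 15.0000, Σ(x)² = 55.0000, Σln y = 11.2206, Σx·ln y = 35.9548.
Normal system: [[55.0000, 15.0000]; [15.0000, 6]]·[k, ln C]ᵀ = [35.9548, 11.2206]ᵀ.
Δ = 55.0000·6 − (15.0000)² = 105.0000; k = (35.9548·6 − 15.0000·11.2206)/105.0000 = 0.45162, ln C = (55.0000·11.2206 − 15.0000·35.9548)/105.0000 = 0.74105, so C = exp(0.74105) = 2.09813.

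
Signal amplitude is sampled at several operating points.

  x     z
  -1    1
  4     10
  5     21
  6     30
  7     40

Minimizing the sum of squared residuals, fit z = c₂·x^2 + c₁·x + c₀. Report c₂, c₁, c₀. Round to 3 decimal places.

c₂ = 0.950, c₁ = -0.706, c₀ = -0.773

Setting ∂/∂c₂ … = 0 gives: 4579·c₂ + 747·c₁ + 127·c₀ = 3726;  747·c₂ + 127·c₁ + 21·c₀ = 604;  127·c₂ + 21·c₁ + 5·c₀ = 102.
(Σx^2·x^2 = 4579, Σx^2·x = 747, Σx^2 = 127, Σx·x = 127, Σx = 21, Σ1 = 5, Σx^2·z = 3726, Σx·z = 604, Σz = 102.)
Inverting the 3×3 Gram matrix, [c₂, c₁, c₀]ᵀ = [8172/8599, -6071/8599, -6651/8599]ᵀ.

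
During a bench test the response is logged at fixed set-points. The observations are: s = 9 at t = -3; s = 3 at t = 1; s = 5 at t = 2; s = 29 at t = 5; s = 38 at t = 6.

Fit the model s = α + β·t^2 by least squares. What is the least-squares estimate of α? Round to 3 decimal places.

Forming AᵀA = [[5, 75]; [75, 2019]] and Aᵀs = [84, 2197]ᵀ gives AᵀA·[α, β]ᵀ = Aᵀs.
det = 5·2019 − 75² = 4470.
α = (84·2019 − 75·2197)/4470 = 1607/1490; β = (5·2197 − 75·84)/4470 = 937/894.

α = 1.079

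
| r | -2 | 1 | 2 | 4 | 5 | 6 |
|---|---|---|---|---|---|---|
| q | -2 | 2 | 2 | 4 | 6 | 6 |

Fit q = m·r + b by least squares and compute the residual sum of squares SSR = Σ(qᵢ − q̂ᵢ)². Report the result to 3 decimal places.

SSR = 1.323

Forming AᵀA = [[86, 16]; [16, 6]] and Aᵀq = [92, 18]ᵀ gives AᵀA·[m, b]ᵀ = Aᵀq.
Δ = 86·6 − 16² = 260.
m = (92·6 − 16·18)/260 = 66/65; b = (86·18 − 16·92)/260 = 19/65.
Residuals: -17/65, 9/13, -21/65, -23/65, 41/65, -5/13; SSR = 86/65.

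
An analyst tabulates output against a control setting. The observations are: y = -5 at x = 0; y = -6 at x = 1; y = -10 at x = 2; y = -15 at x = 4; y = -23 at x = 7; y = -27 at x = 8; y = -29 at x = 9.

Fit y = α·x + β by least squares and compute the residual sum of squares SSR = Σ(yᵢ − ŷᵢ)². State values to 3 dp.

SSR = 2.487

Forming MᵀM = [[215, 31]; [31, 7]] and Mᵀy = [-724, -115]ᵀ gives MᵀM·[α, β]ᵀ = Mᵀy.
Determinant 215·7 − 31² = 544.
α = ((-724)·7 − 31·(-115))/544 = -1503/544; β = (215·(-115) − 31·(-724))/544 = -2281/544.
Residuals: -439/544, 65/68, -9/32, 133/544, 145/272, -383/544, 1/17; SSR = 1353/544.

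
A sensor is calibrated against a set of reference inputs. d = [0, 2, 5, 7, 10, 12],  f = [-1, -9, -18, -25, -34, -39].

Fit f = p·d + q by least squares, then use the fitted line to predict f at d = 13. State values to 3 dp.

Sums needed: Σd·d = 322, Σd = 36, Σ1 = 6.
Right-hand side: Σd·f = -1091, Σf = -126.
Normal equations: [[322, 36]; [36, 6]]·[p, q]ᵀ = [-1091, -126]ᵀ.
Eliminating q: 6·(row 1) − 36·(row 2) gives 636·p = 6·(-1091) − 36·(-126) = -2010, so p = -335/106.
Then q = ((-126) − 36·(-335/106))/6 = -108/53.
At d = 13: f̂ = (-335/106)·(13) + (-108/53)·(1) = -4571/106.

f̂ = -43.123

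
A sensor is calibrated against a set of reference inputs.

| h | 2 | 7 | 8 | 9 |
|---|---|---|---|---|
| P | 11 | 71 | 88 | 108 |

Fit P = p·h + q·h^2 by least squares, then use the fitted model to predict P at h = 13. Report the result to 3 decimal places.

P̂ = 204.029

With design matrix A, AᵀA = [[198, 1592]; [1592, 13074]] and AᵀP = [2195, 17903]ᵀ.
det = 198·13074 − 1592² = 54188.
p = (2195·13074 − 1592·17903)/54188 = 97927/27094; q = (198·17903 − 1592·2195)/54188 = 25177/27094.
At h = 13: P̂ = (97927/27094)·(13) + (25177/27094)·(169) = 2763982/13547.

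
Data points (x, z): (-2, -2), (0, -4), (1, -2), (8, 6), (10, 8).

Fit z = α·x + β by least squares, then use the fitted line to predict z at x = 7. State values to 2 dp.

With design matrix A, AᵀA = [[169, 17]; [17, 5]] and Aᵀz = [130, 6]ᵀ.
Eliminating β: 5·(row 1) − 17·(row 2) gives 556·α = 5·130 − 17·6 = 548, so α = 137/139.
Then β = (6 − 17·(137/139))/5 = -299/139.
At x = 7: ẑ = (137/139)·(7) + (-299/139)·(1) = 660/139.

ẑ = 4.75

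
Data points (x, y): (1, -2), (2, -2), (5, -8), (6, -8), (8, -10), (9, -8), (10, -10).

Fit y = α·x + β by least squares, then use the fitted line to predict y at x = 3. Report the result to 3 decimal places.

The normal system MᵀM·[α, β]ᵀ = Mᵀy is [[311, 41]; [41, 7]]·[α, β]ᵀ = [-346, -48]ᵀ.
Determinant 311·7 − 41² = 496.
α = ((-346)·7 − 41·(-48))/496 = -227/248; β = (311·(-48) − 41·(-346))/496 = -371/248.
At x = 3: ŷ = (-227/248)·(3) + (-371/248)·(1) = -263/62.

ŷ = -4.242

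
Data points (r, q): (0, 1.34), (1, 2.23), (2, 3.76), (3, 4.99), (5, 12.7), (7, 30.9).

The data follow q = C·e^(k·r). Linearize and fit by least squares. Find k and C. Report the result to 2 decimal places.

k = 0.44, C = 1.41

With ln qᵢ as the transformed response and rᵢ as the regressor:
XᵀX = [[88.0000, 18.0000]; [18.0000, 6]], rhs = [44.9965, 9.9989]ᵀ  (here Σr = 18.0000, Σ(r)² = 88.0000, Σln q = 9.9989, Σr·ln q = 44.9965).
Solving (det = 204.0000): k = 0.44117, ln C = 0.34297, so C = exp(0.34297) = 1.40913.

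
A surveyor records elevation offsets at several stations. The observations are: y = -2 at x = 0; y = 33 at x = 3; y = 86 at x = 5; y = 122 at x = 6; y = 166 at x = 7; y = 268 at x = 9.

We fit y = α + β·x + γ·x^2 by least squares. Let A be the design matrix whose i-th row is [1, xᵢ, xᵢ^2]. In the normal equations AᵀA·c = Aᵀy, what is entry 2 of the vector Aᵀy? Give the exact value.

Entry 2 ↔ basis x, so (Aᵀy)_{2} = Σᵢ (x)·yᵢ = (0)·(-2) + (3)·(33) + (5)·(86) + (6)·(122) + (7)·(166) + (9)·(268) = 4835.

4835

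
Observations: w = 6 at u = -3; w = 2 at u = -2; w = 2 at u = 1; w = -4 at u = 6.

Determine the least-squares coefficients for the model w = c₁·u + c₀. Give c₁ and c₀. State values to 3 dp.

c₁ = -0.959, c₀ = 1.980

XᵀX·[c₁, c₀]ᵀ = Xᵀw reads: 50·c₁ + 2·c₀ = -44;  2·c₁ + 4·c₀ = 6.
(Σu·u = 50, Σu = 2, Σ1 = 4, Σu·w = -44, Σw = 6.)
det = 50·4 − 2² = 196.
c₁ = ((-44)·4 − 2·6)/196 = -47/49; c₀ = (50·6 − 2·(-44))/196 = 97/49.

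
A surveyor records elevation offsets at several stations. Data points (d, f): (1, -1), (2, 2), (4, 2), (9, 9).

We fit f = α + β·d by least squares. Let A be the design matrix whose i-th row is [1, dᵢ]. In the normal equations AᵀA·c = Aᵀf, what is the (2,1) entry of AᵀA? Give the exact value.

Row 2 ↔ basis d, column 1 ↔ basis 1, so (AᵀA)_{2,1} = Σᵢ d = (1)·(1) + (2)·(1) + (4)·(1) + (9)·(1) = 16.

16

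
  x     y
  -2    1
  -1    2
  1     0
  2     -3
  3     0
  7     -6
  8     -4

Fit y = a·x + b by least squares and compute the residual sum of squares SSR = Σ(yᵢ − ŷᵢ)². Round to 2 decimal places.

SSR = 12.08

The normal equations are: 132·a + 18·b = -84;  18·a + 7·b = -10.
Δ = 132·7 − 18² = 600.
a = ((-84)·7 − 18·(-10))/600 = -17/25; b = (132·(-10) − 18·(-84))/600 = 8/25.
Residuals: -17/25, 1, 9/25, -49/25, 43/25, -39/25, 28/25; SSR = 302/25.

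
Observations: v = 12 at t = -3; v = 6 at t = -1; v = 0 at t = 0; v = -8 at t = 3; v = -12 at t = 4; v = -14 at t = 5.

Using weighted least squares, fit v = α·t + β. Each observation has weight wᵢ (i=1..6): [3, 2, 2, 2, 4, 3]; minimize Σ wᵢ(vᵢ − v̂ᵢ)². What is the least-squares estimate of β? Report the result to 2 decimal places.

β = 1.75

Forming XᵀWX = [[186, 26]; [26, 16]] and XᵀWv = [-570, -58]ᵀ gives XᵀWX·[α, β]ᵀ = XᵀWv.
Determinant 186·16 − 26² = 2300.
α = ((-570)·16 − 26·(-58))/2300 = -1903/575; β = (186·(-58) − 26·(-570))/2300 = 1008/575.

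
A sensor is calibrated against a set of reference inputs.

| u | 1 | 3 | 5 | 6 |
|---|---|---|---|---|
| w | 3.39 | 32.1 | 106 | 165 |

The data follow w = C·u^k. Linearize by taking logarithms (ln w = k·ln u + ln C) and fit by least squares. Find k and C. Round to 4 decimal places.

k = 2.1584, C = 3.2762

Linearized form: ln w = k·ln u + ln C. From the 4 transformed points,
Σln u = 4.4998, Σ(ln u)² = 7.0076, Σln w = 14.4591, Σln u·ln w = 20.4651.
Normal system: [[7.0076, 4.4998]; [4.4998, 4]]·[k, ln C]ᵀ = [20.4651, 14.4591]ᵀ.
Slope k = (n·Σln u·ln w − Σln u·Σln w)/(n·Σ(ln u)² − (Σln u)²) = (4·20.4651 − 4.4998·14.4591)/7.7823 = 2.15839; ln C = (Σln w − k·Σln u)/n = 1.18668, so C = exp(1.18668) = 3.27618.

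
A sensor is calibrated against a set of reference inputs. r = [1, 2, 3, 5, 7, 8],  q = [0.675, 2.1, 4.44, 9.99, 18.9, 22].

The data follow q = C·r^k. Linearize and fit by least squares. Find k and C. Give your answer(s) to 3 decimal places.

Linearized form: ln q = k·ln r + ln C. From the 6 transformed points,
XᵀX = [[12.3883, 7.4265]; [7.4265, 6]], rhs = [18.0032, 10.1713]ᵀ  (here Σln r = 7.4265, Σ(ln r)² = 12.3883, Σln q = 10.1713, Σln r·ln q = 18.0032).
Solving (det = 19.1764): k = 1.69381, ln C = -0.40130, so C = exp(-0.40130) = 0.66945.

k = 1.694, C = 0.669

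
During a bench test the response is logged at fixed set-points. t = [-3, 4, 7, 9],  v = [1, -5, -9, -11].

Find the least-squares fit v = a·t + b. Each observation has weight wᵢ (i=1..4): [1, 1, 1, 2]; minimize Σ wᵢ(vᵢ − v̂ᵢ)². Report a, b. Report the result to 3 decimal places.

a = -1.012, b = -1.738

XᵀWX·[a, b]ᵀ = XᵀWv reads: 236·a + 26·b = -284;  26·a + 5·b = -35.
(Σwᵢ·t·t = 236, Σwᵢ·t = 26, Σwᵢ·1 = 5, Σwᵢ·t·v = -284, Σwᵢ·v = -35.)
Eliminating b: 5·(row 1) − 26·(row 2) gives 504·a = 5·(-284) − 26·(-35) = -510, so a = -85/84.
Then b = ((-35) − 26·(-85/84))/5 = -73/42.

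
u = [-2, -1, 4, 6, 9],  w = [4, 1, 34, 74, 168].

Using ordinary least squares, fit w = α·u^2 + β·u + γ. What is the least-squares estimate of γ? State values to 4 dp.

Setting ∂/∂α … = 0 gives: 8130·α + 1000·β + 138·γ = 16833;  1000·α + 138·β + 16·γ = 2083;  138·α + 16·β + 5·γ = 281.
(Σu^2·u^2 = 8130, Σu^2·u = 1000, Σu^2 = 138, Σu·u = 138, Σu = 16, Σ1 = 5, Σu^2·w = 16833, Σu·w = 2083, Σw = 281.)
Inverting the 3×3 Gram matrix, [α, β, γ]ᵀ = [317211/158174, 116541/158174, -119288/79087]ᵀ.

γ = -1.5083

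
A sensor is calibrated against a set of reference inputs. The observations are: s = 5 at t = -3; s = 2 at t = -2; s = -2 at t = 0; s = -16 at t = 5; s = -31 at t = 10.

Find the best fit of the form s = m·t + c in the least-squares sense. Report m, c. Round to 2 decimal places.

m = -2.75, c = -2.89

The normal system MᵀM·[m, c]ᵀ = Mᵀs is [[138, 10]; [10, 5]]·[m, c]ᵀ = [-409, -42]ᵀ.
Eliminating c: 5·(row 1) − 10·(row 2) gives 590·m = 5·(-409) − 10·(-42) = -1625, so m = -325/118.
Then c = ((-42) − 10·(-325/118))/5 = -853/295.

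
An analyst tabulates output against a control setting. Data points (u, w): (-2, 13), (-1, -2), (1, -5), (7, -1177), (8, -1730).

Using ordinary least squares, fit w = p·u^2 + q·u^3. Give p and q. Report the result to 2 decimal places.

Compute the Gram sums: Σu^2·u^2 = 6515, Σu^2·u^3 = 49543, Σu^3·u^3 = 379859.
For Aᵀw: Σu^2·w = -168348, Σu^3·w = -1289578.
So AᵀA·[p, q]ᵀ = Aᵀw: [[6515, 49543]; [49543, 379859]]·[p, q]ᵀ = [-168348, -1289578]ᵀ.
Eliminating q: 379859·(row 1) − 49543·(row 2) gives 20272536·p = 379859·(-168348) − 49543·(-1289578) = -58940078, so p = -29470039/10136268.
Then q = ((-1289578) − 49543·(-29470039/10136268))/379859 = -30567853/10136268.

p = -2.91, q = -3.02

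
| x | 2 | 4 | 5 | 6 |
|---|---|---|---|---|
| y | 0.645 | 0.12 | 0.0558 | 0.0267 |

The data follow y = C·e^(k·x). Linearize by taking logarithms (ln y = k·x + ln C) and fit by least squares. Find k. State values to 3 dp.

With ln yᵢ as the transformed response and xᵢ as the regressor:
XᵀX = [[81.0000, 17.0000]; [17.0000, 4]], rhs = [-45.5265, -9.0678]ᵀ  (here Σx = 17.0000, Σ(x)² = 81.0000, Σln y = -9.0678, Σx·ln y = -45.5265).
Solving (det = 35.0000): k = -0.79865, ln C = 1.12731.

k = -0.799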